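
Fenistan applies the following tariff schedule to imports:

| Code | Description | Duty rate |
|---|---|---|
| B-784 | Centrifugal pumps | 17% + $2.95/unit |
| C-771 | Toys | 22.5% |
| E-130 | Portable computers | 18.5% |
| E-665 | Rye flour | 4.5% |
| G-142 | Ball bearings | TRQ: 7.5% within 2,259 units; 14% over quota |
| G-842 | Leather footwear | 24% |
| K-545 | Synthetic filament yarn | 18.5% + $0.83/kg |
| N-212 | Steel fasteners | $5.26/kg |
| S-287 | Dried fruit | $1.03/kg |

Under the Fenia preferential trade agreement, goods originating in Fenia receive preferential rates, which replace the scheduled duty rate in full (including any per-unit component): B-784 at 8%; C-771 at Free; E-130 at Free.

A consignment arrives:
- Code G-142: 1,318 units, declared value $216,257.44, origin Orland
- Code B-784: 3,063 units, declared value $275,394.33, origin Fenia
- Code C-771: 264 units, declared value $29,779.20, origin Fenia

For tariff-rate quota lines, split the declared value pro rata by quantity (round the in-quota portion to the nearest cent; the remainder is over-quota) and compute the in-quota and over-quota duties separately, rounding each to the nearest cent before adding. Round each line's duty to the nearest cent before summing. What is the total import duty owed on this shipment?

Line 1 (G-142, Orland, 1,318 units, $216,257.44):
Code G-142 is under a tariff-rate quota (threshold 2,259 units). Quantity 1,318 units is within the quota, so the in-quota rate 7.5% applies to the full value.
Duty = $216,257.44 × 7.5% = $16,219.31.
Line 2 (B-784, Fenia, 3,063 units, $275,394.33):
Base rate for B-784 is 17% + $2.95/unit.
Origin Fenia qualifies under the Fenistan–Fenia agreement and B-784 is covered: preferential rate 8% applies instead.
Duty = $275,394.33 × 8% = $22,031.55.
Line 3 (C-771, Fenia, 264 units, $29,779.20):
Base rate for C-771 is 22.5%.
Origin Fenia qualifies under the Fenistan–Fenia agreement and C-771 is covered: preferential rate Free applies instead.
Duty = $29,779.20 × 0% = $0.00.
Total = $16,219.31 + $22,031.55 + $0.00 = $38,250.86.

$38,250.86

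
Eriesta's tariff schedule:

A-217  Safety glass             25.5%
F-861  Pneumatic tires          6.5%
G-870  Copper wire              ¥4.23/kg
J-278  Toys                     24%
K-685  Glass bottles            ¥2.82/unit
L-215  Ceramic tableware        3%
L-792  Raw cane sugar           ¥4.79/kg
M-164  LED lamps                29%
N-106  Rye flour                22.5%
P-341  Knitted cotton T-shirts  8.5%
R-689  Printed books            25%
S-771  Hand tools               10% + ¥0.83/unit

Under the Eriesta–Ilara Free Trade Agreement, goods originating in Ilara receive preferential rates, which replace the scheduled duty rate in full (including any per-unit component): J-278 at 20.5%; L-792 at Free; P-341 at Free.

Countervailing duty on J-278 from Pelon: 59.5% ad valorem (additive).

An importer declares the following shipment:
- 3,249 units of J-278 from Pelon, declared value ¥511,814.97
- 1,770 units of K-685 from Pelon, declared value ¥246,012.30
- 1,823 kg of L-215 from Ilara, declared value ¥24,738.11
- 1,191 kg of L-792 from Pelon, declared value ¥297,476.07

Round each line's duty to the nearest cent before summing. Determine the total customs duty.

¥438,803.93

Line 1 (J-278, Pelon, 3,249 units, ¥511,814.97):
Base rate for J-278 is 24%.
J-278 has an FTA preferential rate, but origin Pelon is not Ilara; base rate stands.
Additional duty on J-278 from Pelon: +59.5%. Applied ad valorem rate: 24% + 59.5% = 83.5%.
Duty = ¥511,814.97 × 83.5% = ¥427,365.50.
Line 2 (K-685, Pelon, 1,770 units, ¥246,012.30):
Base rate for K-685 is ¥2.82/unit.
Duty = 1,770 × ¥2.82 = ¥4,991.40.
Line 3 (L-215, Ilara, 1,823 kg, ¥24,738.11):
Base rate for L-215 is 3%.
Origin Ilara is the FTA partner but L-215 is not on the preference list; base rate stands.
Duty = ¥24,738.11 × 3% = ¥742.14.
Line 4 (L-792, Pelon, 1,191 kg, ¥297,476.07):
Base rate for L-792 is ¥4.79/kg.
L-792 has an FTA preferential rate, but origin Pelon is not Ilara; base rate stands.
Duty = 1,191 × ¥4.79 = ¥5,704.89.
Total = ¥427,365.50 + ¥4,991.40 + ¥742.14 + ¥5,704.89 = ¥438,803.93.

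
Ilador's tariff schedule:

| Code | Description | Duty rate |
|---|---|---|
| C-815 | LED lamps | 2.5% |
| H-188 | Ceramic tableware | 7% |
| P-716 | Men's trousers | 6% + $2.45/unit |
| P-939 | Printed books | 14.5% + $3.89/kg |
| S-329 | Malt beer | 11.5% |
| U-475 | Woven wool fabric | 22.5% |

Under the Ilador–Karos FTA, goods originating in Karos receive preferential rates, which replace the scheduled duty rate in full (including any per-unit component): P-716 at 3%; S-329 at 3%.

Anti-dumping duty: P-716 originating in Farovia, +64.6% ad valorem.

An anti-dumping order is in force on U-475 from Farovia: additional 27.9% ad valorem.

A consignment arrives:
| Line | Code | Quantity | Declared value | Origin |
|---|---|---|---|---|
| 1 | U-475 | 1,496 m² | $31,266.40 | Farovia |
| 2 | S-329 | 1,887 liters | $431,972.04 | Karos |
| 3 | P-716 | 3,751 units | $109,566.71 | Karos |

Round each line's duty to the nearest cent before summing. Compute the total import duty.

$32,004.43

Line 1 (U-475, Farovia, 1,496 m², $31,266.40):
Base rate for U-475 is 22.5%.
Additional duty on U-475 from Farovia: +27.9%. Applied ad valorem rate: 22.5% + 27.9% = 50.4%.
Duty = $31,266.40 × 50.4% = $15,758.27.
Line 2 (S-329, Karos, 1,887 liters, $431,972.04):
Base rate for S-329 is 11.5%.
Origin Karos qualifies under the Ilador–Karos agreement and S-329 is covered: preferential rate 3% applies instead.
Duty = $431,972.04 × 3% = $12,959.16.
Line 3 (P-716, Karos, 3,751 units, $109,566.71):
Base rate for P-716 is 6% + $2.45/unit.
Origin Karos qualifies under the Ilador–Karos agreement and P-716 is covered: preferential rate 3% applies instead.
The additional-duty order on P-716 targets Farovia, not Karos; it does not apply.
Duty = $109,566.71 × 3% = $3,287.00.
Total = $15,758.27 + $12,959.16 + $3,287.00 = $32,004.43.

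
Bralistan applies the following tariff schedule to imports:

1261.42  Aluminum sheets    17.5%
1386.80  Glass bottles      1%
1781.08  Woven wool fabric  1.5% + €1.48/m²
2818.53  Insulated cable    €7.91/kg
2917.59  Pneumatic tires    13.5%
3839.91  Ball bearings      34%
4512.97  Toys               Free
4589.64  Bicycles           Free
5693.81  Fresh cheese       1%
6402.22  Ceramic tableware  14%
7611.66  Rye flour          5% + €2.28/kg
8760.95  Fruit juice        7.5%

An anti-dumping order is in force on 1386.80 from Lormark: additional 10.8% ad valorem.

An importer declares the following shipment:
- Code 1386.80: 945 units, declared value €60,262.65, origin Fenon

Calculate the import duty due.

€602.63

Line 1 (1386.80, Fenon, 945 units, €60,262.65):
Base rate for 1386.80 is 1%.
The additional-duty order on 1386.80 targets Lormark, not Fenon; it does not apply.
Duty = €60,262.65 × 1% = €602.63.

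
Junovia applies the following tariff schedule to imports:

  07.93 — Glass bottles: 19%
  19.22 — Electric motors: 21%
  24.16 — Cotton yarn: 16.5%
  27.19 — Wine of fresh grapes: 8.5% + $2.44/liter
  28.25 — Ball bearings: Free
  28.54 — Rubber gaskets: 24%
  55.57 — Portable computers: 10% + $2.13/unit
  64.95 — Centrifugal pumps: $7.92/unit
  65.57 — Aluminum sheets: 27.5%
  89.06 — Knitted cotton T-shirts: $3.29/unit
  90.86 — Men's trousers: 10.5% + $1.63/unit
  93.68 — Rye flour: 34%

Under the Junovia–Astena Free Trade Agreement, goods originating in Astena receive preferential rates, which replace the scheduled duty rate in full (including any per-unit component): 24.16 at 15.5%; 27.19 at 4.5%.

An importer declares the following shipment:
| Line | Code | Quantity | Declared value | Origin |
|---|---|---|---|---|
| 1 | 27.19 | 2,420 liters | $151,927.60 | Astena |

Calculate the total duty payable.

Line 1 (27.19, Astena, 2,420 liters, $151,927.60):
Base rate for 27.19 is 8.5% + $2.44/liter.
Origin Astena qualifies under the Junovia–Astena agreement and 27.19 is covered: preferential rate 4.5% applies instead.
Duty = $151,927.60 × 4.5% = $6,836.74.

$6,836.74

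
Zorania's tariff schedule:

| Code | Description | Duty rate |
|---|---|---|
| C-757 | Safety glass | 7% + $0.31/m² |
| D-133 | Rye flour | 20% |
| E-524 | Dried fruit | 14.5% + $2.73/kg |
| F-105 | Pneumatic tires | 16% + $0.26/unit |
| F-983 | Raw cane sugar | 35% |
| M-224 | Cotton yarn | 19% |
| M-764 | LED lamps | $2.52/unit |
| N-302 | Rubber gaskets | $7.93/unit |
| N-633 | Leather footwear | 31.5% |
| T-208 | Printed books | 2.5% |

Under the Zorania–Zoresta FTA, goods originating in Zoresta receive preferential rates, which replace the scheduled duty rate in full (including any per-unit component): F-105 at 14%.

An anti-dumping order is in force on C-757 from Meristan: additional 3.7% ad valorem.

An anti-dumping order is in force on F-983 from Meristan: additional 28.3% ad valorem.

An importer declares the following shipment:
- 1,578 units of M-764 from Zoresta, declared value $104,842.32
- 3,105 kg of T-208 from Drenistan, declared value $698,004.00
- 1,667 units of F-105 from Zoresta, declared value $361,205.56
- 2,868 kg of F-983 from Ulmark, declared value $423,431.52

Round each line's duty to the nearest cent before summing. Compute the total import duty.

Line 1 (M-764, Zoresta, 1,578 units, $104,842.32):
Base rate for M-764 is $2.52/unit.
Origin Zoresta is the FTA partner but M-764 is not on the preference list; base rate stands.
Duty = 1,578 × $2.52 = $3,976.56.
Line 2 (T-208, Drenistan, 3,105 kg, $698,004.00):
Base rate for T-208 is 2.5%.
Duty = $698,004.00 × 2.5% = $17,450.10.
Line 3 (F-105, Zoresta, 1,667 units, $361,205.56):
Base rate for F-105 is 16% + $0.26/unit.
Origin Zoresta qualifies under the Zorania–Zoresta agreement and F-105 is covered: preferential rate 14% applies instead.
Duty = $361,205.56 × 14% = $50,568.78.
Line 4 (F-983, Ulmark, 2,868 kg, $423,431.52):
Base rate for F-983 is 35%.
The additional-duty order on F-983 targets Meristan, not Ulmark; it does not apply.
Duty = $423,431.52 × 35% = $148,201.03.
Total = $3,976.56 + $17,450.10 + $50,568.78 + $148,201.03 = $220,196.47.

$220,196.47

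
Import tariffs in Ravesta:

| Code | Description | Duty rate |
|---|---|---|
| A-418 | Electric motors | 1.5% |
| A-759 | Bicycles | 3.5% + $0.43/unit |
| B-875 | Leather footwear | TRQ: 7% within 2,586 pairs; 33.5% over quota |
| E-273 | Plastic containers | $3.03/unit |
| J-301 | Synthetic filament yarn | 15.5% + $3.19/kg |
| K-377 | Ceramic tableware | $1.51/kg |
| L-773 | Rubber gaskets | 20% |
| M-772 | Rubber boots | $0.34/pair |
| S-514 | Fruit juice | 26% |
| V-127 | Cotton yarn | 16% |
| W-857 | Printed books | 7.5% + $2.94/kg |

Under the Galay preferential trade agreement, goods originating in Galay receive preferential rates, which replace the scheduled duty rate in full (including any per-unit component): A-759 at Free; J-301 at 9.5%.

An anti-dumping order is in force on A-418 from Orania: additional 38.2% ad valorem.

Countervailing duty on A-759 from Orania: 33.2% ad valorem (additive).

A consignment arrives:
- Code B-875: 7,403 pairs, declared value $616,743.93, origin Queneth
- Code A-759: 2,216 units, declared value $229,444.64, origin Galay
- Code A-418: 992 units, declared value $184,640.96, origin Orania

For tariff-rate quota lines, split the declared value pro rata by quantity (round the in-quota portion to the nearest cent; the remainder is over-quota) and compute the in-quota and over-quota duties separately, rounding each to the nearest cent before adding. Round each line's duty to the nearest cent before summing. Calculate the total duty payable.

$222,820.17

Line 1 (B-875, Queneth, 7,403 pairs, $616,743.93):
Code B-875 is under a tariff-rate quota (threshold 2,586 pairs). In-quota: 2,586 pairs at 7%; over-quota: 4,817 pairs at 33.5%.
Pro-rata value split: in-quota = $616,743.93 × 2,586/7,403 = $215,439.66; over-quota = $616,743.93 − $215,439.66 = $401,304.27.
In-quota duty = $215,439.66 × 7% = $15,080.78. Over-quota duty = $401,304.27 × 33.5% = $134,436.93.
Line duty = $15,080.78 + $134,436.93 = $149,517.71.
Line 2 (A-759, Galay, 2,216 units, $229,444.64):
Base rate for A-759 is 3.5% + $0.43/unit.
Origin Galay qualifies under the Ravesta–Galay agreement and A-759 is covered: preferential rate Free applies instead.
The additional-duty order on A-759 targets Orania, not Galay; it does not apply.
Duty = $229,444.64 × 0% = $0.00.
Line 3 (A-418, Orania, 992 units, $184,640.96):
Base rate for A-418 is 1.5%.
Additional duty on A-418 from Orania: +38.2%. Applied ad valorem rate: 1.5% + 38.2% = 39.7%.
Duty = $184,640.96 × 39.7% = $73,302.46.
Total = $149,517.71 + $0.00 + $73,302.46 = $222,820.17.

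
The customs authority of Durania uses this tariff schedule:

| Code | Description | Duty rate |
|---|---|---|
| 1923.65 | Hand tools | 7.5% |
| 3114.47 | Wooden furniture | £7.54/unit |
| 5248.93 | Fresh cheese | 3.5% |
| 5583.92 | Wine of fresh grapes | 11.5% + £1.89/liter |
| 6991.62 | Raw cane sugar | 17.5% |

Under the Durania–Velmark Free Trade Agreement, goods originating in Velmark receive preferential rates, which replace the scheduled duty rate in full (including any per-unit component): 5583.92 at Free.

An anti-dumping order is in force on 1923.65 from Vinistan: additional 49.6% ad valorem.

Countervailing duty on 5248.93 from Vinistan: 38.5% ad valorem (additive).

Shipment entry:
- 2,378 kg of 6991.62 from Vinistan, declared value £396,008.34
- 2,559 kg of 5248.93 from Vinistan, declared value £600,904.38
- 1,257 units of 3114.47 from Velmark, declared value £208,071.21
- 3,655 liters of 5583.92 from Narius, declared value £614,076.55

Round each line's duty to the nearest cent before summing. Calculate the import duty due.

£408,685.83

Line 1 (6991.62, Vinistan, 2,378 kg, £396,008.34):
Base rate for 6991.62 is 17.5%.
Duty = £396,008.34 × 17.5% = £69,301.46.
Line 2 (5248.93, Vinistan, 2,559 kg, £600,904.38):
Base rate for 5248.93 is 3.5%.
Additional duty on 5248.93 from Vinistan: +38.5%. Applied ad valorem rate: 3.5% + 38.5% = 42%.
Duty = £600,904.38 × 42% = £252,379.84.
Line 3 (3114.47, Velmark, 1,257 units, £208,071.21):
Base rate for 3114.47 is £7.54/unit.
Origin Velmark is the FTA partner but 3114.47 is not on the preference list; base rate stands.
Duty = 1,257 × £7.54 = £9,477.78.
Line 4 (5583.92, Narius, 3,655 liters, £614,076.55):
Base rate for 5583.92 is 11.5% + £1.89/liter.
5583.92 has an FTA preferential rate, but origin Narius is not Velmark; base rate stands.
Duty = £614,076.55 × 11.5% + 3,655 × £1.89 = £77,526.75.
Total = £69,301.46 + £252,379.84 + £9,477.78 + £77,526.75 = £408,685.83.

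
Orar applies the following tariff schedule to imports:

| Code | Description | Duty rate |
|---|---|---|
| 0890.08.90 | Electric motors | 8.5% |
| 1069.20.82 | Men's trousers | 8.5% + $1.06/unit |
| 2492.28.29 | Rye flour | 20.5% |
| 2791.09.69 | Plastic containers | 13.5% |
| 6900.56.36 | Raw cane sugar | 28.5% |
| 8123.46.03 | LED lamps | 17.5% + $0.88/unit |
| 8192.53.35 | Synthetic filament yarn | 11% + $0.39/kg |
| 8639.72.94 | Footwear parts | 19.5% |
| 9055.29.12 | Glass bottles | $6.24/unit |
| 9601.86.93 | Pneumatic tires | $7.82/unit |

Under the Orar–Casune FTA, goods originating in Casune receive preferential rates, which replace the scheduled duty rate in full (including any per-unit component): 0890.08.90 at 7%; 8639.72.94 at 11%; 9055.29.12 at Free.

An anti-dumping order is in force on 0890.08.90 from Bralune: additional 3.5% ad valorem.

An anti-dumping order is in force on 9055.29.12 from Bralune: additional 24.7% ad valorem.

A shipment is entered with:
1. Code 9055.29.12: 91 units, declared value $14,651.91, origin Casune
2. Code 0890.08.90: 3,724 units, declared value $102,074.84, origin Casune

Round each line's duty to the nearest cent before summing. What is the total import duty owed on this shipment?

Line 1 (9055.29.12, Casune, 91 units, $14,651.91):
Base rate for 9055.29.12 is $6.24/unit.
Origin Casune qualifies under the Orar–Casune agreement and 9055.29.12 is covered: preferential rate Free applies instead.
The additional-duty order on 9055.29.12 targets Bralune, not Casune; it does not apply.
Duty = $14,651.91 × 0% = $0.00.
Line 2 (0890.08.90, Casune, 3,724 units, $102,074.84):
Base rate for 0890.08.90 is 8.5%.
Origin Casune qualifies under the Orar–Casune agreement and 0890.08.90 is covered: preferential rate 7% applies instead.
The additional-duty order on 0890.08.90 targets Bralune, not Casune; it does not apply.
Duty = $102,074.84 × 7% = $7,145.24.
Total = $0.00 + $7,145.24 = $7,145.24.

$7,145.24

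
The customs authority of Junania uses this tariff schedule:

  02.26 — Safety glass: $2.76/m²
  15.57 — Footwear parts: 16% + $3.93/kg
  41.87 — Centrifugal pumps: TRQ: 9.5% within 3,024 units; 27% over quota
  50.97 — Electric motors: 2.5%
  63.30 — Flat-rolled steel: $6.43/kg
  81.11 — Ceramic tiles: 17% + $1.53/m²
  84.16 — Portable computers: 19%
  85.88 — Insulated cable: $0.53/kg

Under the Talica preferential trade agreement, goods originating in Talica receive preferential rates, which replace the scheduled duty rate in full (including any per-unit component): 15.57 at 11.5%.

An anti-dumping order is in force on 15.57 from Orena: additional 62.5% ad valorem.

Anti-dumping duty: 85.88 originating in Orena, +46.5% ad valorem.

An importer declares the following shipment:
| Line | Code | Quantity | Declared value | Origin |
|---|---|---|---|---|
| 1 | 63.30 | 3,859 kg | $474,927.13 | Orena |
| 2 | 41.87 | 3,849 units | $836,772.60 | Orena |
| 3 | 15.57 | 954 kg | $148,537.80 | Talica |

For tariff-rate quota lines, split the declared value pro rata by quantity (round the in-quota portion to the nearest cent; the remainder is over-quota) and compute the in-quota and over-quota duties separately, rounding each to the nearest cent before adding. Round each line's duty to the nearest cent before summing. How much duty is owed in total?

Line 1 (63.30, Orena, 3,859 kg, $474,927.13):
Base rate for 63.30 is $6.43/kg.
Duty = 3,859 × $6.43 = $24,813.37.
Line 2 (41.87, Orena, 3,849 units, $836,772.60):
Code 41.87 is under a tariff-rate quota (threshold 3,024 units). In-quota: 3,024 units at 9.5%; over-quota: 825 units at 27%.
Pro-rata value split: in-quota = $836,772.60 × 3,024/3,849 = $657,417.60; over-quota = $836,772.60 − $657,417.60 = $179,355.00.
In-quota duty = $657,417.60 × 9.5% = $62,454.67. Over-quota duty = $179,355.00 × 27% = $48,425.85.
Line duty = $62,454.67 + $48,425.85 = $110,880.52.
Line 3 (15.57, Talica, 954 kg, $148,537.80):
Base rate for 15.57 is 16% + $3.93/kg.
Origin Talica qualifies under the Junania–Talica agreement and 15.57 is covered: preferential rate 11.5% applies instead.
The additional-duty order on 15.57 targets Orena, not Talica; it does not apply.
Duty = $148,537.80 × 11.5% = $17,081.85.
Total = $24,813.37 + $110,880.52 + $17,081.85 = $152,775.74.

$152,775.74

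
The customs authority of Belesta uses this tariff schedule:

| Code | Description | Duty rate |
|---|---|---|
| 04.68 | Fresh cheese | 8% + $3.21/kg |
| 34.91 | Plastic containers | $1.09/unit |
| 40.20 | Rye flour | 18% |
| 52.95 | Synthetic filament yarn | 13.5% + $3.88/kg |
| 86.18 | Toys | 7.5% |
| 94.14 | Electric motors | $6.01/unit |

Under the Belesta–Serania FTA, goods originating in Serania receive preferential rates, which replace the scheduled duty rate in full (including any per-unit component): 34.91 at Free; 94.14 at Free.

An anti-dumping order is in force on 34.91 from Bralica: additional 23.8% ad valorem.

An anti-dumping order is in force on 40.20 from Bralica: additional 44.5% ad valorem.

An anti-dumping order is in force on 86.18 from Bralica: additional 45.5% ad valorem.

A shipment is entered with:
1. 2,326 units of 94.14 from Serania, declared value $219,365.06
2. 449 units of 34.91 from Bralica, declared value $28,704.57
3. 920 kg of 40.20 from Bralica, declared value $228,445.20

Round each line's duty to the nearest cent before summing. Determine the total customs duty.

$150,099.35

Line 1 (94.14, Serania, 2,326 units, $219,365.06):
Base rate for 94.14 is $6.01/unit.
Origin Serania qualifies under the Belesta–Serania agreement and 94.14 is covered: preferential rate Free applies instead.
Duty = $219,365.06 × 0% = $0.00.
Line 2 (34.91, Bralica, 449 units, $28,704.57):
Base rate for 34.91 is $1.09/unit.
34.91 has an FTA preferential rate, but origin Bralica is not Serania; base rate stands.
Additional duty on 34.91 from Bralica: +23.8% ad valorem. Applied ad valorem rate = 23.8%.
Duty = $28,704.57 × 23.8% + 449 × $1.09 = $7,321.10.
Line 3 (40.20, Bralica, 920 kg, $228,445.20):
Base rate for 40.20 is 18%.
Additional duty on 40.20 from Bralica: +44.5%. Applied ad valorem rate: 18% + 44.5% = 62.5%.
Duty = $228,445.20 × 62.5% = $142,778.25.
Total = $0.00 + $7,321.10 + $142,778.25 = $150,099.35.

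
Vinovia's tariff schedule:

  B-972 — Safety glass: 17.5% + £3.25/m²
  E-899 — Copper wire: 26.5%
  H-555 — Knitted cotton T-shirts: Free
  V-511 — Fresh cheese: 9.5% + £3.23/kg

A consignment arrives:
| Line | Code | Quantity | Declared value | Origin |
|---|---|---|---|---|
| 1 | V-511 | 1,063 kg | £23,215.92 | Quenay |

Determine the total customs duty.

£5,639.00

Line 1 (V-511, Quenay, 1,063 kg, £23,215.92):
Base rate for V-511 is 9.5% + £3.23/kg.
Duty = £23,215.92 × 9.5% + 1,063 × £3.23 = £5,639.00.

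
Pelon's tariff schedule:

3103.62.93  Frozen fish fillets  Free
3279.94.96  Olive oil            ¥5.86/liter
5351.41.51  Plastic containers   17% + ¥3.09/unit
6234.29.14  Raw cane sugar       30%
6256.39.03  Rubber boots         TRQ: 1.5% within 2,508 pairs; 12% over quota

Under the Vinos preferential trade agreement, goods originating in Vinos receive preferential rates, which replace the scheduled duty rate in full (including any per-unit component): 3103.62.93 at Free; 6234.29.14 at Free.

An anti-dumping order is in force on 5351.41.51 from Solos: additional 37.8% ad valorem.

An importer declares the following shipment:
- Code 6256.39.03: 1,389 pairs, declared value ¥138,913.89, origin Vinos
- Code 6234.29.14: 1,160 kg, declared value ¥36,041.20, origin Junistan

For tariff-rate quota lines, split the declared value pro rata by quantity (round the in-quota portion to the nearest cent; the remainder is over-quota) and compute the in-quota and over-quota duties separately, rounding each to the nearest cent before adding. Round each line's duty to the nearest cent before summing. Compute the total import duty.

¥12,896.07

Line 1 (6256.39.03, Vinos, 1,389 pairs, ¥138,913.89):
Code 6256.39.03 is under a tariff-rate quota (threshold 2,508 pairs). Quantity 1,389 pairs is within the quota, so the in-quota rate 1.5% applies to the full value.
Duty = ¥138,913.89 × 1.5% = ¥2,083.71.
Line 2 (6234.29.14, Junistan, 1,160 kg, ¥36,041.20):
Base rate for 6234.29.14 is 30%.
6234.29.14 has an FTA preferential rate, but origin Junistan is not Vinos; base rate stands.
Duty = ¥36,041.20 × 30% = ¥10,812.36.
Total = ¥2,083.71 + ¥10,812.36 = ¥12,896.07.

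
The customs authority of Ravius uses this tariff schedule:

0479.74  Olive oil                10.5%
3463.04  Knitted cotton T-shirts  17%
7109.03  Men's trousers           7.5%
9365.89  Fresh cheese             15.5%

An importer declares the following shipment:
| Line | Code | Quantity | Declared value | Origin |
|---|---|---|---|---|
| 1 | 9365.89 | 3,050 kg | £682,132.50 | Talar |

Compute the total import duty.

£105,730.54

Line 1 (9365.89, Talar, 3,050 kg, £682,132.50):
Base rate for 9365.89 is 15.5%.
Duty = £682,132.50 × 15.5% = £105,730.54.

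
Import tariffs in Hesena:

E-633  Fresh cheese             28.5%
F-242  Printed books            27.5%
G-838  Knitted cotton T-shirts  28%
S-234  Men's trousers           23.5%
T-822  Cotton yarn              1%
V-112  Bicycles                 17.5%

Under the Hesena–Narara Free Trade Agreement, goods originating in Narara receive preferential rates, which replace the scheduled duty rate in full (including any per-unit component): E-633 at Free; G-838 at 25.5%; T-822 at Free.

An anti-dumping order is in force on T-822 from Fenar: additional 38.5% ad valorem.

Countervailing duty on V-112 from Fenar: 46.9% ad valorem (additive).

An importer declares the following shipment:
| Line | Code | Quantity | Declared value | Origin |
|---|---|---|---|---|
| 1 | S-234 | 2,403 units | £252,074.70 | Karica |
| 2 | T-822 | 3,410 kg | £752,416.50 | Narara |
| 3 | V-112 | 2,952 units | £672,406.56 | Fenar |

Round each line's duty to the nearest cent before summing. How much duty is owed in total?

Line 1 (S-234, Karica, 2,403 units, £252,074.70):
Base rate for S-234 is 23.5%.
Duty = £252,074.70 × 23.5% = £59,237.55.
Line 2 (T-822, Narara, 3,410 kg, £752,416.50):
Base rate for T-822 is 1%.
Origin Narara qualifies under the Hesena–Narara agreement and T-822 is covered: preferential rate Free applies instead.
The additional-duty order on T-822 targets Fenar, not Narara; it does not apply.
Duty = £752,416.50 × 0% = £0.00.
Line 3 (V-112, Fenar, 2,952 units, £672,406.56):
Base rate for V-112 is 17.5%.
Additional duty on V-112 from Fenar: +46.9%. Applied ad valorem rate: 17.5% + 46.9% = 64.4%.
Duty = £672,406.56 × 64.4% = £433,029.82.
Total = £59,237.55 + £0.00 + £433,029.82 = £492,267.37.

£492,267.37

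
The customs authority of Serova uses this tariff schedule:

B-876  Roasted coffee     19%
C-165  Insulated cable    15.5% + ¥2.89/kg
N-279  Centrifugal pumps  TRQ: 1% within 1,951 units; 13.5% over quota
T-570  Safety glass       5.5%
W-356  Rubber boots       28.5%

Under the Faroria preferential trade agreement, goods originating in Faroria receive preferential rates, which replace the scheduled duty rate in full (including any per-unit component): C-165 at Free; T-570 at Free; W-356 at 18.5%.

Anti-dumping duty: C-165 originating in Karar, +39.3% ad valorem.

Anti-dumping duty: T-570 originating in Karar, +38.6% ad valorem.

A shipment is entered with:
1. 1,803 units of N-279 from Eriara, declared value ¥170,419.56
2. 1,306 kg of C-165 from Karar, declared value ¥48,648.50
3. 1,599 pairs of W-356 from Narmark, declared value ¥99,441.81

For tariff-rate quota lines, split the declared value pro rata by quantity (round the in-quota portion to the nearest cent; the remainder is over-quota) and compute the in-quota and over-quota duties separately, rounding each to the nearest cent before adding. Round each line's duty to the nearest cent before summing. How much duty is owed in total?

¥60,478.84

Line 1 (N-279, Eriara, 1,803 units, ¥170,419.56):
Code N-279 is under a tariff-rate quota (threshold 1,951 units). Quantity 1,803 units is within the quota, so the in-quota rate 1% applies to the full value.
Duty = ¥170,419.56 × 1% = ¥1,704.20.
Line 2 (C-165, Karar, 1,306 kg, ¥48,648.50):
Base rate for C-165 is 15.5% + ¥2.89/kg.
C-165 has an FTA preferential rate, but origin Karar is not Faroria; base rate stands.
Additional duty on C-165 from Karar: +39.3%. Applied ad valorem rate: 15.5% + 39.3% = 54.8%.
Duty = ¥48,648.50 × 54.8% + 1,306 × ¥2.89 = ¥30,433.72.
Line 3 (W-356, Narmark, 1,599 pairs, ¥99,441.81):
Base rate for W-356 is 28.5%.
W-356 has an FTA preferential rate, but origin Narmark is not Faroria; base rate stands.
Duty = ¥99,441.81 × 28.5% = ¥28,340.92.
Total = ¥1,704.20 + ¥30,433.72 + ¥28,340.92 = ¥60,478.84.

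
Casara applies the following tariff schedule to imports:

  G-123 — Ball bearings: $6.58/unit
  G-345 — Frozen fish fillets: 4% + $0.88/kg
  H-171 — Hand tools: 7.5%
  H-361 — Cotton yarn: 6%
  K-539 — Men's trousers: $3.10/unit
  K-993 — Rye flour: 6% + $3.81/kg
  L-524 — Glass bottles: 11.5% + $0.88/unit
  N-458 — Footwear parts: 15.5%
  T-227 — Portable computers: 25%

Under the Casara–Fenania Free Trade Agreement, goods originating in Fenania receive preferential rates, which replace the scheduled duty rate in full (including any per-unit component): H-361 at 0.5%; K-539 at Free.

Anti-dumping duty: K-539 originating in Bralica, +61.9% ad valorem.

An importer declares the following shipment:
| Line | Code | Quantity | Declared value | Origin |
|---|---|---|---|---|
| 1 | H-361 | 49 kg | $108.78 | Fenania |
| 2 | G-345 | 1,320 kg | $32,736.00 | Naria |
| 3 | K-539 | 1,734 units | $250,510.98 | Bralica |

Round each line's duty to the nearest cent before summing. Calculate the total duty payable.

Line 1 (H-361, Fenania, 49 kg, $108.78):
Base rate for H-361 is 6%.
Origin Fenania qualifies under the Casara–Fenania agreement and H-361 is covered: preferential rate 0.5% applies instead.
Duty = $108.78 × 0.5% = $0.54.
Line 2 (G-345, Naria, 1,320 kg, $32,736.00):
Base rate for G-345 is 4% + $0.88/kg.
Duty = $32,736.00 × 4% + 1,320 × $0.88 = $2,471.04.
Line 3 (K-539, Bralica, 1,734 units, $250,510.98):
Base rate for K-539 is $3.10/unit.
K-539 has an FTA preferential rate, but origin Bralica is not Fenania; base rate stands.
Additional duty on K-539 from Bralica: +61.9% ad valorem. Applied ad valorem rate = 61.9%.
Duty = $250,510.98 × 61.9% + 1,734 × $3.10 = $160,441.70.
Total = $0.54 + $2,471.04 + $160,441.70 = $162,913.28.

$162,913.28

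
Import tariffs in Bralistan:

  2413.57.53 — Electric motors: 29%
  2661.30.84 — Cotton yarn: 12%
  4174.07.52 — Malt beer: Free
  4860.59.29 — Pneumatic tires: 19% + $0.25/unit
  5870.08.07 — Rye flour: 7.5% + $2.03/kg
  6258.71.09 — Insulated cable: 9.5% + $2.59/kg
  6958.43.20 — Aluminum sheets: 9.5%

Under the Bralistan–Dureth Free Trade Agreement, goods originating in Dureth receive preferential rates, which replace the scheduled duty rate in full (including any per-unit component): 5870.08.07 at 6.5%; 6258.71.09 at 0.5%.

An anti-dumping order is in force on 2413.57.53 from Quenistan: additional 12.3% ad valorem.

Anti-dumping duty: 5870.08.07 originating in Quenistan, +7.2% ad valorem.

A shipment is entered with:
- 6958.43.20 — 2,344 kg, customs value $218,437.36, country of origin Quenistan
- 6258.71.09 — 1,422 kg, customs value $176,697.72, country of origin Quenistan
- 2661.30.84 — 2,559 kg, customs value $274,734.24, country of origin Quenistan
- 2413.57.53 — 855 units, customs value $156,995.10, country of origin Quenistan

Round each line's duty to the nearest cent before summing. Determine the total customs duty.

$139,027.90

Line 1 (6958.43.20, Quenistan, 2,344 kg, $218,437.36):
Base rate for 6958.43.20 is 9.5%.
Duty = $218,437.36 × 9.5% = $20,751.55.
Line 2 (6258.71.09, Quenistan, 1,422 kg, $176,697.72):
Base rate for 6258.71.09 is 9.5% + $2.59/kg.
6258.71.09 has an FTA preferential rate, but origin Quenistan is not Dureth; base rate stands.
Duty = $176,697.72 × 9.5% + 1,422 × $2.59 = $20,469.26.
Line 3 (2661.30.84, Quenistan, 2,559 kg, $274,734.24):
Base rate for 2661.30.84 is 12%.
Duty = $274,734.24 × 12% = $32,968.11.
Line 4 (2413.57.53, Quenistan, 855 units, $156,995.10):
Base rate for 2413.57.53 is 29%.
Additional duty on 2413.57.53 from Quenistan: +12.3%. Applied ad valorem rate: 29% + 12.3% = 41.3%.
Duty = $156,995.10 × 41.3% = $64,838.98.
Total = $20,751.55 + $20,469.26 + $32,968.11 + $64,838.98 = $139,027.90.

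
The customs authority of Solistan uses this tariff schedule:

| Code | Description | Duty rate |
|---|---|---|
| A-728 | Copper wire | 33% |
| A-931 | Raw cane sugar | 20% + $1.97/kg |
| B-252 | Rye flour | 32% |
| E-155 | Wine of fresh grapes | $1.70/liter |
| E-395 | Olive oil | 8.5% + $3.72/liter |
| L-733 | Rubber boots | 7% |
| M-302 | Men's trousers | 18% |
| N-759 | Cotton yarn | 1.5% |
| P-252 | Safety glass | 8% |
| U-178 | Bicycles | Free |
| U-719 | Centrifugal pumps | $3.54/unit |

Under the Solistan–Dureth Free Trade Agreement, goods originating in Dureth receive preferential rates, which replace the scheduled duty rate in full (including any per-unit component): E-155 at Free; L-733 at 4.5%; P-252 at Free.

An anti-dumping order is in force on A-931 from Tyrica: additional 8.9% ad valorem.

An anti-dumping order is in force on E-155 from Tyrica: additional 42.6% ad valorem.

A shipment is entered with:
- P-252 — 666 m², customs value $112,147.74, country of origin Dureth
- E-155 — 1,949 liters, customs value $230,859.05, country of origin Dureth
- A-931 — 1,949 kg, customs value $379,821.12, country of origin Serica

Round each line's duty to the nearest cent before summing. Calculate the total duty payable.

$79,803.75

Line 1 (P-252, Dureth, 666 m², $112,147.74):
Base rate for P-252 is 8%.
Origin Dureth qualifies under the Solistan–Dureth agreement and P-252 is covered: preferential rate Free applies instead.
Duty = $112,147.74 × 0% = $0.00.
Line 2 (E-155, Dureth, 1,949 liters, $230,859.05):
Base rate for E-155 is $1.70/liter.
Origin Dureth qualifies under the Solistan–Dureth agreement and E-155 is covered: preferential rate Free applies instead.
The additional-duty order on E-155 targets Tyrica, not Dureth; it does not apply.
Duty = $230,859.05 × 0% = $0.00.
Line 3 (A-931, Serica, 1,949 kg, $379,821.12):
Base rate for A-931 is 20% + $1.97/kg.
The additional-duty order on A-931 targets Tyrica, not Serica; it does not apply.
Duty = $379,821.12 × 20% + 1,949 × $1.97 = $79,803.75.
Total = $0.00 + $0.00 + $79,803.75 = $79,803.75.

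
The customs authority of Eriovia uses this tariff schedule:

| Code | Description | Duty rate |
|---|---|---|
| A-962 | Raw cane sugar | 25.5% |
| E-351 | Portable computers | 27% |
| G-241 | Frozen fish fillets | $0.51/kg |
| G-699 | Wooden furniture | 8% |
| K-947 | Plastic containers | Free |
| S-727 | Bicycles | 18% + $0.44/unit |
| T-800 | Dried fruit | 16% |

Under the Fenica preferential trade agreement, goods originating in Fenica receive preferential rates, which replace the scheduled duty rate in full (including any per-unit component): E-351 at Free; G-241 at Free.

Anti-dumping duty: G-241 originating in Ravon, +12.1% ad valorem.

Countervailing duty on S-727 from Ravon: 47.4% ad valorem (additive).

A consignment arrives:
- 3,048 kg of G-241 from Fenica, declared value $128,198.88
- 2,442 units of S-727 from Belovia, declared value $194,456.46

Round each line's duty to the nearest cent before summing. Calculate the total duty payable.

$36,076.64

Line 1 (G-241, Fenica, 3,048 kg, $128,198.88):
Base rate for G-241 is $0.51/kg.
Origin Fenica qualifies under the Eriovia–Fenica agreement and G-241 is covered: preferential rate Free applies instead.
The additional-duty order on G-241 targets Ravon, not Fenica; it does not apply.
Duty = $128,198.88 × 0% = $0.00.
Line 2 (S-727, Belovia, 2,442 units, $194,456.46):
Base rate for S-727 is 18% + $0.44/unit.
The additional-duty order on S-727 targets Ravon, not Belovia; it does not apply.
Duty = $194,456.46 × 18% + 2,442 × $0.44 = $36,076.64.
Total = $0.00 + $36,076.64 = $36,076.64.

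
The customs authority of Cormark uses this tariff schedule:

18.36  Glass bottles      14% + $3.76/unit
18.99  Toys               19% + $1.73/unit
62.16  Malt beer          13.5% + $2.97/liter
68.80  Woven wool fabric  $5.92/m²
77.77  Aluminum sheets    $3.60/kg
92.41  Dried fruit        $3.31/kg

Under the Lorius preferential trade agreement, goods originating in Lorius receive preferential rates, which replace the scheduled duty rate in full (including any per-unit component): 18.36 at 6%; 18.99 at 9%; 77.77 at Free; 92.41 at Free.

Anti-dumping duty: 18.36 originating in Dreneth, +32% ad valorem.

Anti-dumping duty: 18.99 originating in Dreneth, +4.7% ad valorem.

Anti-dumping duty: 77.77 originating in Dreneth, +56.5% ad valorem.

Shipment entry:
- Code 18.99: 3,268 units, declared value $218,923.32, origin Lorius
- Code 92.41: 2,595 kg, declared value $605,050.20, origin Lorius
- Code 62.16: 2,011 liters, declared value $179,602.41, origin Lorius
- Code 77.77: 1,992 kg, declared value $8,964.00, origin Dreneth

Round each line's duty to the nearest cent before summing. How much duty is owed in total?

$62,157.96

Line 1 (18.99, Lorius, 3,268 units, $218,923.32):
Base rate for 18.99 is 19% + $1.73/unit.
Origin Lorius qualifies under the Cormark–Lorius agreement and 18.99 is covered: preferential rate 9% applies instead.
The additional-duty order on 18.99 targets Dreneth, not Lorius; it does not apply.
Duty = $218,923.32 × 9% = $19,703.10.
Line 2 (92.41, Lorius, 2,595 kg, $605,050.20):
Base rate for 92.41 is $3.31/kg.
Origin Lorius qualifies under the Cormark–Lorius agreement and 92.41 is covered: preferential rate Free applies instead.
Duty = $605,050.20 × 0% = $0.00.
Line 3 (62.16, Lorius, 2,011 liters, $179,602.41):
Base rate for 62.16 is 13.5% + $2.97/liter.
Origin Lorius is the FTA partner but 62.16 is not on the preference list; base rate stands.
Duty = $179,602.41 × 13.5% + 2,011 × $2.97 = $30,219.00.
Line 4 (77.77, Dreneth, 1,992 kg, $8,964.00):
Base rate for 77.77 is $3.60/kg.
77.77 has an FTA preferential rate, but origin Dreneth is not Lorius; base rate stands.
Additional duty on 77.77 from Dreneth: +56.5% ad valorem. Applied ad valorem rate = 56.5%.
Duty = $8,964.00 × 56.5% + 1,992 × $3.60 = $12,235.86.
Total = $19,703.10 + $0.00 + $30,219.00 + $12,235.86 = $62,157.96.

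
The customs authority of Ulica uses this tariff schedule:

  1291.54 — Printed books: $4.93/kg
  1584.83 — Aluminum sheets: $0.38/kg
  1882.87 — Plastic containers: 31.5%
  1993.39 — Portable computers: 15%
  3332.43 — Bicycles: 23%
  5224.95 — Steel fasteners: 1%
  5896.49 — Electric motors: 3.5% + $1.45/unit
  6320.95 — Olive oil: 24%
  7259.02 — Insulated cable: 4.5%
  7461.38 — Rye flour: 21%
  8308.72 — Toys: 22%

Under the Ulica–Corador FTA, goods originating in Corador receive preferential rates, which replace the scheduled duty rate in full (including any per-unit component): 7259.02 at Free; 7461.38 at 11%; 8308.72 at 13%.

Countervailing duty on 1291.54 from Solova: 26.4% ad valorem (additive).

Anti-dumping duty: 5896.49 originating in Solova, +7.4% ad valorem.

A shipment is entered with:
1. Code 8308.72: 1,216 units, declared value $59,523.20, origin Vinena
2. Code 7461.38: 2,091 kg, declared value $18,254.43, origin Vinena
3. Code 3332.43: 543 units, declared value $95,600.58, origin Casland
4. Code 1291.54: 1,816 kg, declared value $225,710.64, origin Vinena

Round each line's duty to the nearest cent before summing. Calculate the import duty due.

Line 1 (8308.72, Vinena, 1,216 units, $59,523.20):
Base rate for 8308.72 is 22%.
8308.72 has an FTA preferential rate, but origin Vinena is not Corador; base rate stands.
Duty = $59,523.20 × 22% = $13,095.10.
Line 2 (7461.38, Vinena, 2,091 kg, $18,254.43):
Base rate for 7461.38 is 21%.
7461.38 has an FTA preferential rate, but origin Vinena is not Corador; base rate stands.
Duty = $18,254.43 × 21% = $3,833.43.
Line 3 (3332.43, Casland, 543 units, $95,600.58):
Base rate for 3332.43 is 23%.
Duty = $95,600.58 × 23% = $21,988.13.
Line 4 (1291.54, Vinena, 1,816 kg, $225,710.64):
Base rate for 1291.54 is $4.93/kg.
The additional-duty order on 1291.54 targets Solova, not Vinena; it does not apply.
Duty = 1,816 × $4.93 = $8,952.88.
Total = $13,095.10 + $3,833.43 + $21,988.13 + $8,952.88 = $47,869.54.

$47,869.54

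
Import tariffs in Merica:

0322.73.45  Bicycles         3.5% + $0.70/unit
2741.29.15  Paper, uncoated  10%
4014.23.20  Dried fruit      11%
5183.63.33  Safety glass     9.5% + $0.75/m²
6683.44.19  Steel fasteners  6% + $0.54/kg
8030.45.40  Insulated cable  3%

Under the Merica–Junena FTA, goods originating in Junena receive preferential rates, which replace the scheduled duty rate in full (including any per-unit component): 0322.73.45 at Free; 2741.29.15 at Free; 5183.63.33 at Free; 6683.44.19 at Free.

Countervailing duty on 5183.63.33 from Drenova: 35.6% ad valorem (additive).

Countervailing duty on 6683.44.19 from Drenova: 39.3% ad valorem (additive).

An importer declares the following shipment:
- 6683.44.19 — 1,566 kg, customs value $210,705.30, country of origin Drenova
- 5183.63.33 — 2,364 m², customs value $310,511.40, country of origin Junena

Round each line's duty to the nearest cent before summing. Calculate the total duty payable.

Line 1 (6683.44.19, Drenova, 1,566 kg, $210,705.30):
Base rate for 6683.44.19 is 6% + $0.54/kg.
6683.44.19 has an FTA preferential rate, but origin Drenova is not Junena; base rate stands.
Additional duty on 6683.44.19 from Drenova: +39.3%. Applied ad valorem rate: 6% + 39.3% = 45.3%.
Duty = $210,705.30 × 45.3% + 1,566 × $0.54 = $96,295.14.
Line 2 (5183.63.33, Junena, 2,364 m², $310,511.40):
Base rate for 5183.63.33 is 9.5% + $0.75/m².
Origin Junena qualifies under the Merica–Junena agreement and 5183.63.33 is covered: preferential rate Free applies instead.
The additional-duty order on 5183.63.33 targets Drenova, not Junena; it does not apply.
Duty = $310,511.40 × 0% = $0.00.
Total = $96,295.14 + $0.00 = $96,295.14.

$96,295.14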